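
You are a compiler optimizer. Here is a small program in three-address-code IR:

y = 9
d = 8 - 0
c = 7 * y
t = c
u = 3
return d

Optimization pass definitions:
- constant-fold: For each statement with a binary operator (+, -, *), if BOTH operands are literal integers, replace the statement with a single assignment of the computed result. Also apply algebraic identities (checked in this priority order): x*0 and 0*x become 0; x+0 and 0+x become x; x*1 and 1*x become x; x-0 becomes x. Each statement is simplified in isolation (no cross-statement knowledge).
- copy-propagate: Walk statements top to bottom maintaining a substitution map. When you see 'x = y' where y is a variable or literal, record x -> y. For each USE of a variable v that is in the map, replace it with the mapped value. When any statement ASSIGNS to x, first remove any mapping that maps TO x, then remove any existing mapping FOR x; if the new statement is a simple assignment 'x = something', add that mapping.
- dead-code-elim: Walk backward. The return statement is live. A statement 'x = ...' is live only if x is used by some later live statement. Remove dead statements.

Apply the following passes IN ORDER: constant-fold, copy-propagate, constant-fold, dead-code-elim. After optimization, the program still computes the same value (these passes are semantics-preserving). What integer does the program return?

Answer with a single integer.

Answer: 8

Derivation:
Initial IR:
  y = 9
  d = 8 - 0
  c = 7 * y
  t = c
  u = 3
  return d
After constant-fold (6 stmts):
  y = 9
  d = 8
  c = 7 * y
  t = c
  u = 3
  return d
After copy-propagate (6 stmts):
  y = 9
  d = 8
  c = 7 * 9
  t = c
  u = 3
  return 8
After constant-fold (6 stmts):
  y = 9
  d = 8
  c = 63
  t = c
  u = 3
  return 8
After dead-code-elim (1 stmts):
  return 8
Evaluate:
  y = 9  =>  y = 9
  d = 8 - 0  =>  d = 8
  c = 7 * y  =>  c = 63
  t = c  =>  t = 63
  u = 3  =>  u = 3
  return d = 8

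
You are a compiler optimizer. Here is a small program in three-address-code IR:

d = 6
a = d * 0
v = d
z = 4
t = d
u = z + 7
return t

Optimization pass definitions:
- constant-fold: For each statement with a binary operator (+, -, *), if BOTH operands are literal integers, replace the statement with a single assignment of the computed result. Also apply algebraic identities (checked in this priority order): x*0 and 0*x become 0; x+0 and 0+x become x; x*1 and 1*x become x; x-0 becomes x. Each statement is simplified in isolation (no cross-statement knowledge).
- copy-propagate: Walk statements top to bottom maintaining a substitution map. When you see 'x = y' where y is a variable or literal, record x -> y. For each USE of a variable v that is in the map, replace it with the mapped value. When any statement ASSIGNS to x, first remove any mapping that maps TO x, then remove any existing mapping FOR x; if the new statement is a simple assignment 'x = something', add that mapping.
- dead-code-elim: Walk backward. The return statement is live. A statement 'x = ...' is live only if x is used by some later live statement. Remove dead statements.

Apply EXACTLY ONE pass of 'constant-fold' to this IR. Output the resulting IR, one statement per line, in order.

Applying constant-fold statement-by-statement:
  [1] d = 6  (unchanged)
  [2] a = d * 0  -> a = 0
  [3] v = d  (unchanged)
  [4] z = 4  (unchanged)
  [5] t = d  (unchanged)
  [6] u = z + 7  (unchanged)
  [7] return t  (unchanged)
Result (7 stmts):
  d = 6
  a = 0
  v = d
  z = 4
  t = d
  u = z + 7
  return t

Answer: d = 6
a = 0
v = d
z = 4
t = d
u = z + 7
return t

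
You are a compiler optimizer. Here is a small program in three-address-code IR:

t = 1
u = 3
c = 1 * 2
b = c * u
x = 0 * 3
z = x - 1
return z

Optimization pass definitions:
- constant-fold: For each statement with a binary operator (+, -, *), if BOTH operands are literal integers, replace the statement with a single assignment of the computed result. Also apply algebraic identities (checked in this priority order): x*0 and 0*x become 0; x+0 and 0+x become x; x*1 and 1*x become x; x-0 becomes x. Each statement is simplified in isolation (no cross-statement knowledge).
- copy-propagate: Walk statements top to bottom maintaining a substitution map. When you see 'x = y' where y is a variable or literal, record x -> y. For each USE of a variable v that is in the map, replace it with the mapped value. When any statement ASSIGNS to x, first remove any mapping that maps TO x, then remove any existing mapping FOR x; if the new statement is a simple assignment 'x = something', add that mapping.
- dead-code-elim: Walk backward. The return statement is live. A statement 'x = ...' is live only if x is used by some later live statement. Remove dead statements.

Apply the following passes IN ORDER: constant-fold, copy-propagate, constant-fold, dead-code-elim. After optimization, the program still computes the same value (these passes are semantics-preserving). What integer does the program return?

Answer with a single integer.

Answer: -1

Derivation:
Initial IR:
  t = 1
  u = 3
  c = 1 * 2
  b = c * u
  x = 0 * 3
  z = x - 1
  return z
After constant-fold (7 stmts):
  t = 1
  u = 3
  c = 2
  b = c * u
  x = 0
  z = x - 1
  return z
After copy-propagate (7 stmts):
  t = 1
  u = 3
  c = 2
  b = 2 * 3
  x = 0
  z = 0 - 1
  return z
After constant-fold (7 stmts):
  t = 1
  u = 3
  c = 2
  b = 6
  x = 0
  z = -1
  return z
After dead-code-elim (2 stmts):
  z = -1
  return z
Evaluate:
  t = 1  =>  t = 1
  u = 3  =>  u = 3
  c = 1 * 2  =>  c = 2
  b = c * u  =>  b = 6
  x = 0 * 3  =>  x = 0
  z = x - 1  =>  z = -1
  return z = -1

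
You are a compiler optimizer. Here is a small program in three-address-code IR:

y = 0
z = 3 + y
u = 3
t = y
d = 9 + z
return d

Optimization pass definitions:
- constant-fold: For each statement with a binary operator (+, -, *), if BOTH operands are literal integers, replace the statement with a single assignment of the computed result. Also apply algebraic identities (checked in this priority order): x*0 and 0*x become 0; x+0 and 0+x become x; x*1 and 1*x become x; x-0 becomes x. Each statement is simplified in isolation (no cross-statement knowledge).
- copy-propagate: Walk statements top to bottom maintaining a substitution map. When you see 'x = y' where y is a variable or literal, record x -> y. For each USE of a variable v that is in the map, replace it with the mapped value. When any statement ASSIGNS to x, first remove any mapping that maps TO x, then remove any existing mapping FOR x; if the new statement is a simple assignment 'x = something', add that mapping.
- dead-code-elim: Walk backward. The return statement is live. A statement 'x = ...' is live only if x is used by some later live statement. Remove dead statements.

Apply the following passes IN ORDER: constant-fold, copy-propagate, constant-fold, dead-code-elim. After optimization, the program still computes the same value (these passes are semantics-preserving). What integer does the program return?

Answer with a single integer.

Initial IR:
  y = 0
  z = 3 + y
  u = 3
  t = y
  d = 9 + z
  return d
After constant-fold (6 stmts):
  y = 0
  z = 3 + y
  u = 3
  t = y
  d = 9 + z
  return d
After copy-propagate (6 stmts):
  y = 0
  z = 3 + 0
  u = 3
  t = 0
  d = 9 + z
  return d
After constant-fold (6 stmts):
  y = 0
  z = 3
  u = 3
  t = 0
  d = 9 + z
  return d
After dead-code-elim (3 stmts):
  z = 3
  d = 9 + z
  return d
Evaluate:
  y = 0  =>  y = 0
  z = 3 + y  =>  z = 3
  u = 3  =>  u = 3
  t = y  =>  t = 0
  d = 9 + z  =>  d = 12
  return d = 12

Answer: 12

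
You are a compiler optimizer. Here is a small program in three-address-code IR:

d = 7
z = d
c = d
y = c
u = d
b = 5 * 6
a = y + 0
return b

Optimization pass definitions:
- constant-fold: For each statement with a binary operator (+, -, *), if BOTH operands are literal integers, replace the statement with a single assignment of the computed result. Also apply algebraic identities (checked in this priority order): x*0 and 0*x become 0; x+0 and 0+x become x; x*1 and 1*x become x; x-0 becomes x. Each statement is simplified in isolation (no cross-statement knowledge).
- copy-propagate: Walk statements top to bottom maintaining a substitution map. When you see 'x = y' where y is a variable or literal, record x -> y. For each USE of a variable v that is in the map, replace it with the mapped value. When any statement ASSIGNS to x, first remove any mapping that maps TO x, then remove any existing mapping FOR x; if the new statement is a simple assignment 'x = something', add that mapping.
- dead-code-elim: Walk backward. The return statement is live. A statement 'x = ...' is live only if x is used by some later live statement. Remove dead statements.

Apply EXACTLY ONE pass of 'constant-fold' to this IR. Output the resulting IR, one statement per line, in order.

Applying constant-fold statement-by-statement:
  [1] d = 7  (unchanged)
  [2] z = d  (unchanged)
  [3] c = d  (unchanged)
  [4] y = c  (unchanged)
  [5] u = d  (unchanged)
  [6] b = 5 * 6  -> b = 30
  [7] a = y + 0  -> a = y
  [8] return b  (unchanged)
Result (8 stmts):
  d = 7
  z = d
  c = d
  y = c
  u = d
  b = 30
  a = y
  return b

Answer: d = 7
z = d
c = d
y = c
u = d
b = 30
a = y
return b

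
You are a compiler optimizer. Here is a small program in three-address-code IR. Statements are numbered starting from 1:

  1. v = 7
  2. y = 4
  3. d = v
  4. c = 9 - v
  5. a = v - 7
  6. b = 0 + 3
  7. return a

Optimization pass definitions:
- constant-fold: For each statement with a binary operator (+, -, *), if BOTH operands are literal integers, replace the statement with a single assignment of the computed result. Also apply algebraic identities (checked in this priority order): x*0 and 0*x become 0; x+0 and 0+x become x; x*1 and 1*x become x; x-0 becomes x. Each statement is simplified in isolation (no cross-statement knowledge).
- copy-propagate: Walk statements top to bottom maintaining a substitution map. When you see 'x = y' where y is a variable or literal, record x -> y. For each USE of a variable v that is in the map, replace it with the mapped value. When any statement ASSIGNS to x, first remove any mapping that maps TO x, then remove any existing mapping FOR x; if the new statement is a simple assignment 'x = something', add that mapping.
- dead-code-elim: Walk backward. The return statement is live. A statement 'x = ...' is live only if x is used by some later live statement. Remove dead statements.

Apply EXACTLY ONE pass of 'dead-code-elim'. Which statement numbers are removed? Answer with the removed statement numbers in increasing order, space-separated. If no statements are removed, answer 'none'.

Backward liveness scan:
Stmt 1 'v = 7': KEEP (v is live); live-in = []
Stmt 2 'y = 4': DEAD (y not in live set ['v'])
Stmt 3 'd = v': DEAD (d not in live set ['v'])
Stmt 4 'c = 9 - v': DEAD (c not in live set ['v'])
Stmt 5 'a = v - 7': KEEP (a is live); live-in = ['v']
Stmt 6 'b = 0 + 3': DEAD (b not in live set ['a'])
Stmt 7 'return a': KEEP (return); live-in = ['a']
Removed statement numbers: [2, 3, 4, 6]
Surviving IR:
  v = 7
  a = v - 7
  return a

Answer: 2 3 4 6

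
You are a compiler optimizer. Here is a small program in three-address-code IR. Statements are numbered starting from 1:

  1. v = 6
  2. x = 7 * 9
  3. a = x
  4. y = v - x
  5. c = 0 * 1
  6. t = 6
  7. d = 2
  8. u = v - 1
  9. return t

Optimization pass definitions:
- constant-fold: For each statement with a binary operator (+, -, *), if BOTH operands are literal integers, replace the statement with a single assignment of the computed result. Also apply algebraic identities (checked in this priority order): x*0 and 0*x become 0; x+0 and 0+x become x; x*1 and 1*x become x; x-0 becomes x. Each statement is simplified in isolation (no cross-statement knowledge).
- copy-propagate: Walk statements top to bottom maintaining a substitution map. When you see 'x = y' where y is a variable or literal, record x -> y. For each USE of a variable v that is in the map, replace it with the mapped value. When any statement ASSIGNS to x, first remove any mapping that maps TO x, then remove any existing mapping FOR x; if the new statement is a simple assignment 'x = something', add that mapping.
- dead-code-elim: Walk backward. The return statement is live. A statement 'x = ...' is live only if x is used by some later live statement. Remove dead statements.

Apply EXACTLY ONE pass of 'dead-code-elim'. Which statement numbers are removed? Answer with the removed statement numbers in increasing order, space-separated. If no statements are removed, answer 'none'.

Answer: 1 2 3 4 5 7 8

Derivation:
Backward liveness scan:
Stmt 1 'v = 6': DEAD (v not in live set [])
Stmt 2 'x = 7 * 9': DEAD (x not in live set [])
Stmt 3 'a = x': DEAD (a not in live set [])
Stmt 4 'y = v - x': DEAD (y not in live set [])
Stmt 5 'c = 0 * 1': DEAD (c not in live set [])
Stmt 6 't = 6': KEEP (t is live); live-in = []
Stmt 7 'd = 2': DEAD (d not in live set ['t'])
Stmt 8 'u = v - 1': DEAD (u not in live set ['t'])
Stmt 9 'return t': KEEP (return); live-in = ['t']
Removed statement numbers: [1, 2, 3, 4, 5, 7, 8]
Surviving IR:
  t = 6
  return t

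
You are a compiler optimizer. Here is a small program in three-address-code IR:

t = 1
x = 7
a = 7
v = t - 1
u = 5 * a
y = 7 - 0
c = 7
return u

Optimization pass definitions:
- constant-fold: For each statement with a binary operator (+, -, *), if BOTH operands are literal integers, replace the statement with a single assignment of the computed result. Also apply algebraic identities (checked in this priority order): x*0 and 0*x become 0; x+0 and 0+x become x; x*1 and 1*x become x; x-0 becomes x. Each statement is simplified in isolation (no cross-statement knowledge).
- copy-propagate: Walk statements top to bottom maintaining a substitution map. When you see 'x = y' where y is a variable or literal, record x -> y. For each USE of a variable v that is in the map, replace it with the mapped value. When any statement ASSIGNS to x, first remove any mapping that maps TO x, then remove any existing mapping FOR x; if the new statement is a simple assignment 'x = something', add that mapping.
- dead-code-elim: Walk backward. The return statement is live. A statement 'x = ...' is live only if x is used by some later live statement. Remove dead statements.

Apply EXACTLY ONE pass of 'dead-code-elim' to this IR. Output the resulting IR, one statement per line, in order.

Applying dead-code-elim statement-by-statement:
  [8] return u  -> KEEP (return); live=['u']
  [7] c = 7  -> DEAD (c not live)
  [6] y = 7 - 0  -> DEAD (y not live)
  [5] u = 5 * a  -> KEEP; live=['a']
  [4] v = t - 1  -> DEAD (v not live)
  [3] a = 7  -> KEEP; live=[]
  [2] x = 7  -> DEAD (x not live)
  [1] t = 1  -> DEAD (t not live)
Result (3 stmts):
  a = 7
  u = 5 * a
  return u

Answer: a = 7
u = 5 * a
return u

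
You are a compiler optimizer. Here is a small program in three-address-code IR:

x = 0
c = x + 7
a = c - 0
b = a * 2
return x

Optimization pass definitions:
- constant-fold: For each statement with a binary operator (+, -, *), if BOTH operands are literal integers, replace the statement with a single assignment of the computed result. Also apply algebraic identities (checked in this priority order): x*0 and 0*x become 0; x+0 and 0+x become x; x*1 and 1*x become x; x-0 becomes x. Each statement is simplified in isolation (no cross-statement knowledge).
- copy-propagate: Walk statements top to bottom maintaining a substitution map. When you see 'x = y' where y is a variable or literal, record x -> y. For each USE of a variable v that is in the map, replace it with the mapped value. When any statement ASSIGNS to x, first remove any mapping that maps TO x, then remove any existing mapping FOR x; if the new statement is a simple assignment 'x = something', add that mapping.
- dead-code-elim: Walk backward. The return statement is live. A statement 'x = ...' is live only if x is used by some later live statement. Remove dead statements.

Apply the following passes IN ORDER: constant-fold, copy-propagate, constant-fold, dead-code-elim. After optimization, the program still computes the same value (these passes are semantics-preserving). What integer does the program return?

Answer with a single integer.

Initial IR:
  x = 0
  c = x + 7
  a = c - 0
  b = a * 2
  return x
After constant-fold (5 stmts):
  x = 0
  c = x + 7
  a = c
  b = a * 2
  return x
After copy-propagate (5 stmts):
  x = 0
  c = 0 + 7
  a = c
  b = c * 2
  return 0
After constant-fold (5 stmts):
  x = 0
  c = 7
  a = c
  b = c * 2
  return 0
After dead-code-elim (1 stmts):
  return 0
Evaluate:
  x = 0  =>  x = 0
  c = x + 7  =>  c = 7
  a = c - 0  =>  a = 7
  b = a * 2  =>  b = 14
  return x = 0

Answer: 0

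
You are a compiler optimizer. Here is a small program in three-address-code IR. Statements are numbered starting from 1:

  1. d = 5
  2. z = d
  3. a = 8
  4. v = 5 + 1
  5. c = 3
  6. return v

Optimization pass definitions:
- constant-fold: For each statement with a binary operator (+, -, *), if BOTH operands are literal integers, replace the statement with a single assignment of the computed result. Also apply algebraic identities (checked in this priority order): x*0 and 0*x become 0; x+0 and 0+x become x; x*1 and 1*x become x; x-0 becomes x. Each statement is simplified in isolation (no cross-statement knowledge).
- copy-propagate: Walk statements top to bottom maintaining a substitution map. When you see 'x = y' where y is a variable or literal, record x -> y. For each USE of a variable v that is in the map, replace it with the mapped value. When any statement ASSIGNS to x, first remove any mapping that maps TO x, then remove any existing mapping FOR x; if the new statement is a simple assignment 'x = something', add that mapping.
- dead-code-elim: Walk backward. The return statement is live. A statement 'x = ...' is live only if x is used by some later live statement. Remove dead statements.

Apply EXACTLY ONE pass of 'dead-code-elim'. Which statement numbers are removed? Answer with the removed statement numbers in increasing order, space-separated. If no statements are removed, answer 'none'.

Answer: 1 2 3 5

Derivation:
Backward liveness scan:
Stmt 1 'd = 5': DEAD (d not in live set [])
Stmt 2 'z = d': DEAD (z not in live set [])
Stmt 3 'a = 8': DEAD (a not in live set [])
Stmt 4 'v = 5 + 1': KEEP (v is live); live-in = []
Stmt 5 'c = 3': DEAD (c not in live set ['v'])
Stmt 6 'return v': KEEP (return); live-in = ['v']
Removed statement numbers: [1, 2, 3, 5]
Surviving IR:
  v = 5 + 1
  return v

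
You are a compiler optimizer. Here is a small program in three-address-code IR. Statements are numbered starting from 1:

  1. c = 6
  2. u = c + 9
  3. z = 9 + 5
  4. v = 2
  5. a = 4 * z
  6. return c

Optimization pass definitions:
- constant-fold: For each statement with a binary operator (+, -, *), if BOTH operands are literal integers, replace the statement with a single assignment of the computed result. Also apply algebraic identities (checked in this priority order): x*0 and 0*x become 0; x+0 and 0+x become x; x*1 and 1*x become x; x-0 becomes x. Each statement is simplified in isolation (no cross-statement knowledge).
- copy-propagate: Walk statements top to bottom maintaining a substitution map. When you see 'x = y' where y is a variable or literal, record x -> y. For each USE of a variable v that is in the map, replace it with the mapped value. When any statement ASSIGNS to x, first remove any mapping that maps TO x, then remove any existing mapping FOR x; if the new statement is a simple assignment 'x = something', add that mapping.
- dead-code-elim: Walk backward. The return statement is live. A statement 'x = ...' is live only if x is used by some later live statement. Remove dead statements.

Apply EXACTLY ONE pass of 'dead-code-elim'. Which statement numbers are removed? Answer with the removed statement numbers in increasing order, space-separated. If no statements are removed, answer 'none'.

Answer: 2 3 4 5

Derivation:
Backward liveness scan:
Stmt 1 'c = 6': KEEP (c is live); live-in = []
Stmt 2 'u = c + 9': DEAD (u not in live set ['c'])
Stmt 3 'z = 9 + 5': DEAD (z not in live set ['c'])
Stmt 4 'v = 2': DEAD (v not in live set ['c'])
Stmt 5 'a = 4 * z': DEAD (a not in live set ['c'])
Stmt 6 'return c': KEEP (return); live-in = ['c']
Removed statement numbers: [2, 3, 4, 5]
Surviving IR:
  c = 6
  return c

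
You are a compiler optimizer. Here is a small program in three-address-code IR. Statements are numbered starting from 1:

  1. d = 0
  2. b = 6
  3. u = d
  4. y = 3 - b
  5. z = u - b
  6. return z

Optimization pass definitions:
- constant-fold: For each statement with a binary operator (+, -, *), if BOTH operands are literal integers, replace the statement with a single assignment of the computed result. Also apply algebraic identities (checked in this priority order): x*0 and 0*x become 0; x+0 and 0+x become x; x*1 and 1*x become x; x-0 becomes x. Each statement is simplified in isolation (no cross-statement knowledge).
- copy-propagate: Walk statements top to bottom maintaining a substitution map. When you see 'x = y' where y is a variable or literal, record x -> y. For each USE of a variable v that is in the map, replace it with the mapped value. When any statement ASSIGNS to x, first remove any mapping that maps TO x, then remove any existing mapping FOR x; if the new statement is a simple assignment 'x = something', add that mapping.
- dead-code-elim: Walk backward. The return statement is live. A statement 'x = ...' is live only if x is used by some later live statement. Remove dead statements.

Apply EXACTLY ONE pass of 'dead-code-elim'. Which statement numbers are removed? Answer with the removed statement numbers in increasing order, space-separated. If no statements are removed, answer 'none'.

Answer: 4

Derivation:
Backward liveness scan:
Stmt 1 'd = 0': KEEP (d is live); live-in = []
Stmt 2 'b = 6': KEEP (b is live); live-in = ['d']
Stmt 3 'u = d': KEEP (u is live); live-in = ['b', 'd']
Stmt 4 'y = 3 - b': DEAD (y not in live set ['b', 'u'])
Stmt 5 'z = u - b': KEEP (z is live); live-in = ['b', 'u']
Stmt 6 'return z': KEEP (return); live-in = ['z']
Removed statement numbers: [4]
Surviving IR:
  d = 0
  b = 6
  u = d
  z = u - b
  return z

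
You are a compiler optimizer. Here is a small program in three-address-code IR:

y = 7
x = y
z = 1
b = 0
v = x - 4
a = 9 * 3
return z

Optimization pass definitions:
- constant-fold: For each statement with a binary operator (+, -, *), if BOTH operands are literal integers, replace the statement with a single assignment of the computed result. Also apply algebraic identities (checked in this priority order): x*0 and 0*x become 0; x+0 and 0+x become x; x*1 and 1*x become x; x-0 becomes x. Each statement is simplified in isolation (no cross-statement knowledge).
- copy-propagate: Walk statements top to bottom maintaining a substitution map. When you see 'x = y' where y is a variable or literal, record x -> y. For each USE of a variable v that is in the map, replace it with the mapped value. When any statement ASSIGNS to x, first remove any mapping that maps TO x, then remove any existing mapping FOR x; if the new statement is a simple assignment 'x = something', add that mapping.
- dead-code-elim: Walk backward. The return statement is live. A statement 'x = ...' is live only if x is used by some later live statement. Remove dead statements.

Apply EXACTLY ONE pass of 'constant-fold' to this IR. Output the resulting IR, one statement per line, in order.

Applying constant-fold statement-by-statement:
  [1] y = 7  (unchanged)
  [2] x = y  (unchanged)
  [3] z = 1  (unchanged)
  [4] b = 0  (unchanged)
  [5] v = x - 4  (unchanged)
  [6] a = 9 * 3  -> a = 27
  [7] return z  (unchanged)
Result (7 stmts):
  y = 7
  x = y
  z = 1
  b = 0
  v = x - 4
  a = 27
  return z

Answer: y = 7
x = y
z = 1
b = 0
v = x - 4
a = 27
return z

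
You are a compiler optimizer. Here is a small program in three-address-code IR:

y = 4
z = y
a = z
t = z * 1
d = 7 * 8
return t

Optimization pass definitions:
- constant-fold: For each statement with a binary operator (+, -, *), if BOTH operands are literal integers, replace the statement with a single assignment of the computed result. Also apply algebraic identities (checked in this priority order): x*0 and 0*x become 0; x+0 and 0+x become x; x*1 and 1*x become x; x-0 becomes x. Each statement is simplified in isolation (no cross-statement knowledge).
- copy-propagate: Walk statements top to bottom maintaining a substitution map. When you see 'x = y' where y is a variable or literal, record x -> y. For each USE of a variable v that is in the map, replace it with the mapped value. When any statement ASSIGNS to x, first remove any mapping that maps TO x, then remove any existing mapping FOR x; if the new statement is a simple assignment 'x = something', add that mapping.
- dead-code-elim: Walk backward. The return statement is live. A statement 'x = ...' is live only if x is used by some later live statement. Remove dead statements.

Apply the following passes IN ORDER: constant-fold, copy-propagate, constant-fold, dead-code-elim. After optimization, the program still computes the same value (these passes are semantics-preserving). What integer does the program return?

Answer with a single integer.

Answer: 4

Derivation:
Initial IR:
  y = 4
  z = y
  a = z
  t = z * 1
  d = 7 * 8
  return t
After constant-fold (6 stmts):
  y = 4
  z = y
  a = z
  t = z
  d = 56
  return t
After copy-propagate (6 stmts):
  y = 4
  z = 4
  a = 4
  t = 4
  d = 56
  return 4
After constant-fold (6 stmts):
  y = 4
  z = 4
  a = 4
  t = 4
  d = 56
  return 4
After dead-code-elim (1 stmts):
  return 4
Evaluate:
  y = 4  =>  y = 4
  z = y  =>  z = 4
  a = z  =>  a = 4
  t = z * 1  =>  t = 4
  d = 7 * 8  =>  d = 56
  return t = 4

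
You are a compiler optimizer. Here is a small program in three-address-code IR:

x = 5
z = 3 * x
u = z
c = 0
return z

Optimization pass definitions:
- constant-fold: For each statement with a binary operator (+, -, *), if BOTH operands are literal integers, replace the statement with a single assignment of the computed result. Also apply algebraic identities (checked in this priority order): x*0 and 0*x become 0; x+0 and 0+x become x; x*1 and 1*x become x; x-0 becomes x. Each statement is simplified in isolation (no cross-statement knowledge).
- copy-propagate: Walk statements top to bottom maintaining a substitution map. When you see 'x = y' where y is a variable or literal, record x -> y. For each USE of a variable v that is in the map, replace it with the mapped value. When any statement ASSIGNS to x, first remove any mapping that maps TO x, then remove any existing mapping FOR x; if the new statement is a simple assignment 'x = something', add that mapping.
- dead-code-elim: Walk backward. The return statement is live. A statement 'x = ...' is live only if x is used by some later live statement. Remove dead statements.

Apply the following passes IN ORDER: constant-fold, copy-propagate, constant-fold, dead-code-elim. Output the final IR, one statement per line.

Initial IR:
  x = 5
  z = 3 * x
  u = z
  c = 0
  return z
After constant-fold (5 stmts):
  x = 5
  z = 3 * x
  u = z
  c = 0
  return z
After copy-propagate (5 stmts):
  x = 5
  z = 3 * 5
  u = z
  c = 0
  return z
After constant-fold (5 stmts):
  x = 5
  z = 15
  u = z
  c = 0
  return z
After dead-code-elim (2 stmts):
  z = 15
  return z

Answer: z = 15
return z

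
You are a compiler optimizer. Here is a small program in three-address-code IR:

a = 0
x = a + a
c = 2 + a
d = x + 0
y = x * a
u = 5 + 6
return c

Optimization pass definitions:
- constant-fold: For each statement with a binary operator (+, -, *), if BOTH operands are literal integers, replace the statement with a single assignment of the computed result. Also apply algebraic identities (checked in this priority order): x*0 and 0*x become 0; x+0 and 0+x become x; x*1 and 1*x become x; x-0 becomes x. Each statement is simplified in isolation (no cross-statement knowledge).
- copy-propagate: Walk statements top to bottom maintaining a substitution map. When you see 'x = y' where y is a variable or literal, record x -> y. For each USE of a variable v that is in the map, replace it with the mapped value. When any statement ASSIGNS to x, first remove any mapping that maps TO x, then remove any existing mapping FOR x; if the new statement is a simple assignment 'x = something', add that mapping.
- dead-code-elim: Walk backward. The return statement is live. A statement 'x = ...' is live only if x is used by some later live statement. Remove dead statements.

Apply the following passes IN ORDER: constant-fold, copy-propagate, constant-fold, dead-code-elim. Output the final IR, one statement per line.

Initial IR:
  a = 0
  x = a + a
  c = 2 + a
  d = x + 0
  y = x * a
  u = 5 + 6
  return c
After constant-fold (7 stmts):
  a = 0
  x = a + a
  c = 2 + a
  d = x
  y = x * a
  u = 11
  return c
After copy-propagate (7 stmts):
  a = 0
  x = 0 + 0
  c = 2 + 0
  d = x
  y = x * 0
  u = 11
  return c
After constant-fold (7 stmts):
  a = 0
  x = 0
  c = 2
  d = x
  y = 0
  u = 11
  return c
After dead-code-elim (2 stmts):
  c = 2
  return c

Answer: c = 2
return c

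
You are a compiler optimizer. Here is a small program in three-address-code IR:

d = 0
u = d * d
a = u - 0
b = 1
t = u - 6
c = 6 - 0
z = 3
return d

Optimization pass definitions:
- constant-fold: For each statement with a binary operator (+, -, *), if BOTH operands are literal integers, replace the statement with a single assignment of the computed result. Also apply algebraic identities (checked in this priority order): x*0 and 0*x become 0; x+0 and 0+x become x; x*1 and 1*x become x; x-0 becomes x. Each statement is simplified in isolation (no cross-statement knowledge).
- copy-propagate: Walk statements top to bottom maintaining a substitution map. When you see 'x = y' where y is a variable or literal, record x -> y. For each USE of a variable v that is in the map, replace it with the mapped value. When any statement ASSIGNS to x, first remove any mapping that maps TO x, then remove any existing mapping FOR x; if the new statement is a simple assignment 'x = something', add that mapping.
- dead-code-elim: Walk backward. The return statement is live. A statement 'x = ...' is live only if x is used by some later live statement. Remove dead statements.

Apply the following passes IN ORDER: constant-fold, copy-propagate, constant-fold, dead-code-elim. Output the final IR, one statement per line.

Initial IR:
  d = 0
  u = d * d
  a = u - 0
  b = 1
  t = u - 6
  c = 6 - 0
  z = 3
  return d
After constant-fold (8 stmts):
  d = 0
  u = d * d
  a = u
  b = 1
  t = u - 6
  c = 6
  z = 3
  return d
After copy-propagate (8 stmts):
  d = 0
  u = 0 * 0
  a = u
  b = 1
  t = u - 6
  c = 6
  z = 3
  return 0
After constant-fold (8 stmts):
  d = 0
  u = 0
  a = u
  b = 1
  t = u - 6
  c = 6
  z = 3
  return 0
After dead-code-elim (1 stmts):
  return 0

Answer: return 0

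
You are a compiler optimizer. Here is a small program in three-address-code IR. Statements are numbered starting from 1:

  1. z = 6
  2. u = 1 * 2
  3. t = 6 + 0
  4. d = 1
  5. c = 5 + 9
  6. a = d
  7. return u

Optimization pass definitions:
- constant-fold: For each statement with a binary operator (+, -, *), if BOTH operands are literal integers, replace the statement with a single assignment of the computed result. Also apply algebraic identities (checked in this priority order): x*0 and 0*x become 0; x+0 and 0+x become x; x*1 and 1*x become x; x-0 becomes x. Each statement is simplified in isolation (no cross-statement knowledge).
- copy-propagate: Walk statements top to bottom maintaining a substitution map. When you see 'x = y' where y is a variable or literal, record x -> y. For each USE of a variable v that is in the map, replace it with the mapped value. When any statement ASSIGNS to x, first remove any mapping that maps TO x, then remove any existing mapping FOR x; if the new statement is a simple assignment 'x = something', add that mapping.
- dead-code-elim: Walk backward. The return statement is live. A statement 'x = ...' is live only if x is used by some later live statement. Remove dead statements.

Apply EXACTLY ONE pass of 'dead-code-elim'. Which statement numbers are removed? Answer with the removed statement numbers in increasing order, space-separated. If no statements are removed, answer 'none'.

Answer: 1 3 4 5 6

Derivation:
Backward liveness scan:
Stmt 1 'z = 6': DEAD (z not in live set [])
Stmt 2 'u = 1 * 2': KEEP (u is live); live-in = []
Stmt 3 't = 6 + 0': DEAD (t not in live set ['u'])
Stmt 4 'd = 1': DEAD (d not in live set ['u'])
Stmt 5 'c = 5 + 9': DEAD (c not in live set ['u'])
Stmt 6 'a = d': DEAD (a not in live set ['u'])
Stmt 7 'return u': KEEP (return); live-in = ['u']
Removed statement numbers: [1, 3, 4, 5, 6]
Surviving IR:
  u = 1 * 2
  return u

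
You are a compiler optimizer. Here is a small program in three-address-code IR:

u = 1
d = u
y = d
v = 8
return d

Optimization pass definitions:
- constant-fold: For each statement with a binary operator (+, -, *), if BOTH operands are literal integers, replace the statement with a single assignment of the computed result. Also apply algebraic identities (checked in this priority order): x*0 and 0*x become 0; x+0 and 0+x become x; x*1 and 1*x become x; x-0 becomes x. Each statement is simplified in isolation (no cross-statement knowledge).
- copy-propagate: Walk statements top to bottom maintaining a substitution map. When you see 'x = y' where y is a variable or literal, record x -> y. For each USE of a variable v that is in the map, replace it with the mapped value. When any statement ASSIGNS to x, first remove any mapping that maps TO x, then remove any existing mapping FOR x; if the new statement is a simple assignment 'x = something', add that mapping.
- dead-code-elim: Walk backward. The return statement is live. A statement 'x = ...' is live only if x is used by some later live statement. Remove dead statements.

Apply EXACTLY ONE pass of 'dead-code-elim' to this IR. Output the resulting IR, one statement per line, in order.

Answer: u = 1
d = u
return d

Derivation:
Applying dead-code-elim statement-by-statement:
  [5] return d  -> KEEP (return); live=['d']
  [4] v = 8  -> DEAD (v not live)
  [3] y = d  -> DEAD (y not live)
  [2] d = u  -> KEEP; live=['u']
  [1] u = 1  -> KEEP; live=[]
Result (3 stmts):
  u = 1
  d = u
  return d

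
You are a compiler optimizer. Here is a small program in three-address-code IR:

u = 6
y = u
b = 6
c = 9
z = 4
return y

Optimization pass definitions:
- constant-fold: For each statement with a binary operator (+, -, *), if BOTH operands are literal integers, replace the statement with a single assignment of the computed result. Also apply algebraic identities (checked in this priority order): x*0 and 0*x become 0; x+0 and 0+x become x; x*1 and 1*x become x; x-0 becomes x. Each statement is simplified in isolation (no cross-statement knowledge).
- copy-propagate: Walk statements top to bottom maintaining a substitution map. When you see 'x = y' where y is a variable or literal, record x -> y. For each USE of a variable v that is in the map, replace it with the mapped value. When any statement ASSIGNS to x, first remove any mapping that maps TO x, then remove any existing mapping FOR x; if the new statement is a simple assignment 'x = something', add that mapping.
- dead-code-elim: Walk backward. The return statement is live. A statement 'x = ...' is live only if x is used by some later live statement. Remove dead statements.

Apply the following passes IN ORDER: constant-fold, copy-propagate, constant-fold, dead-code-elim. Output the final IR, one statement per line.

Answer: return 6

Derivation:
Initial IR:
  u = 6
  y = u
  b = 6
  c = 9
  z = 4
  return y
After constant-fold (6 stmts):
  u = 6
  y = u
  b = 6
  c = 9
  z = 4
  return y
After copy-propagate (6 stmts):
  u = 6
  y = 6
  b = 6
  c = 9
  z = 4
  return 6
After constant-fold (6 stmts):
  u = 6
  y = 6
  b = 6
  c = 9
  z = 4
  return 6
After dead-code-elim (1 stmts):
  return 6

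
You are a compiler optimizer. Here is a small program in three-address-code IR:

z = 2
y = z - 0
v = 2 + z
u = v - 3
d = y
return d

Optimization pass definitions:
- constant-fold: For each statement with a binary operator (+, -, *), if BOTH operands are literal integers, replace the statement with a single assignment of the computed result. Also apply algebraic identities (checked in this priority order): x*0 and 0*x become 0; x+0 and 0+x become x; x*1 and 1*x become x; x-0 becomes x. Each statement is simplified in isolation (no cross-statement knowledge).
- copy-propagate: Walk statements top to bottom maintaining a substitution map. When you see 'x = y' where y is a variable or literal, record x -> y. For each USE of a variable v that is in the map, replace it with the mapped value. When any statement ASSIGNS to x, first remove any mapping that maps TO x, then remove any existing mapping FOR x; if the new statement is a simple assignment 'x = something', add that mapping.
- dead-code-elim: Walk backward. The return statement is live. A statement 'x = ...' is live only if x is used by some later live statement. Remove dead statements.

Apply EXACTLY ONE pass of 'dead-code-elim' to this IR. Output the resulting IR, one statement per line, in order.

Applying dead-code-elim statement-by-statement:
  [6] return d  -> KEEP (return); live=['d']
  [5] d = y  -> KEEP; live=['y']
  [4] u = v - 3  -> DEAD (u not live)
  [3] v = 2 + z  -> DEAD (v not live)
  [2] y = z - 0  -> KEEP; live=['z']
  [1] z = 2  -> KEEP; live=[]
Result (4 stmts):
  z = 2
  y = z - 0
  d = y
  return d

Answer: z = 2
y = z - 0
d = y
return d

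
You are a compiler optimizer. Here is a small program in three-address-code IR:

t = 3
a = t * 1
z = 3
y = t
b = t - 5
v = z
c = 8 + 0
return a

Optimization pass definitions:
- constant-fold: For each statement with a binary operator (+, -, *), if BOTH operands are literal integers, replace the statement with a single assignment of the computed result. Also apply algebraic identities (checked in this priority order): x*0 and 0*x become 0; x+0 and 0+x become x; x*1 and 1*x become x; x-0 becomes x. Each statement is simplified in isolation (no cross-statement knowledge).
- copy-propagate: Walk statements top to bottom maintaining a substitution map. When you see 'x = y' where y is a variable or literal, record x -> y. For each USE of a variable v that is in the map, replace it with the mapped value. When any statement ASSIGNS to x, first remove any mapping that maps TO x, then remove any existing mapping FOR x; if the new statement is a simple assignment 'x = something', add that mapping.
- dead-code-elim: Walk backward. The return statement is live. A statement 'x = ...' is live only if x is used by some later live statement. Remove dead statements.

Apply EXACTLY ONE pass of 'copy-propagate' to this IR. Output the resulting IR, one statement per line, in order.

Answer: t = 3
a = 3 * 1
z = 3
y = 3
b = 3 - 5
v = 3
c = 8 + 0
return a

Derivation:
Applying copy-propagate statement-by-statement:
  [1] t = 3  (unchanged)
  [2] a = t * 1  -> a = 3 * 1
  [3] z = 3  (unchanged)
  [4] y = t  -> y = 3
  [5] b = t - 5  -> b = 3 - 5
  [6] v = z  -> v = 3
  [7] c = 8 + 0  (unchanged)
  [8] return a  (unchanged)
Result (8 stmts):
  t = 3
  a = 3 * 1
  z = 3
  y = 3
  b = 3 - 5
  v = 3
  c = 8 + 0
  return a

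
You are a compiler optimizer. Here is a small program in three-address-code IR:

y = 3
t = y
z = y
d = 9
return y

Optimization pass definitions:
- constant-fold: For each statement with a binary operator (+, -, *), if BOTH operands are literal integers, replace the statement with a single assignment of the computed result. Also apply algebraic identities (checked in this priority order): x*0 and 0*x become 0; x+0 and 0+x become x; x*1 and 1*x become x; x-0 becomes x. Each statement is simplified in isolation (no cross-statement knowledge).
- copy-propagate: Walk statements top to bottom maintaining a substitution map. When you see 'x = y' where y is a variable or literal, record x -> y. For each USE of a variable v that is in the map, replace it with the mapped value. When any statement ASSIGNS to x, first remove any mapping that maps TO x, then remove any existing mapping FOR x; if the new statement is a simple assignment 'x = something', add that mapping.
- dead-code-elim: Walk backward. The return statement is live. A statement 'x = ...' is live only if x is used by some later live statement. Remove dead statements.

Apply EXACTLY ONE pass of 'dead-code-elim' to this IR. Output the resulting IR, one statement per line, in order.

Applying dead-code-elim statement-by-statement:
  [5] return y  -> KEEP (return); live=['y']
  [4] d = 9  -> DEAD (d not live)
  [3] z = y  -> DEAD (z not live)
  [2] t = y  -> DEAD (t not live)
  [1] y = 3  -> KEEP; live=[]
Result (2 stmts):
  y = 3
  return y

Answer: y = 3
return y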